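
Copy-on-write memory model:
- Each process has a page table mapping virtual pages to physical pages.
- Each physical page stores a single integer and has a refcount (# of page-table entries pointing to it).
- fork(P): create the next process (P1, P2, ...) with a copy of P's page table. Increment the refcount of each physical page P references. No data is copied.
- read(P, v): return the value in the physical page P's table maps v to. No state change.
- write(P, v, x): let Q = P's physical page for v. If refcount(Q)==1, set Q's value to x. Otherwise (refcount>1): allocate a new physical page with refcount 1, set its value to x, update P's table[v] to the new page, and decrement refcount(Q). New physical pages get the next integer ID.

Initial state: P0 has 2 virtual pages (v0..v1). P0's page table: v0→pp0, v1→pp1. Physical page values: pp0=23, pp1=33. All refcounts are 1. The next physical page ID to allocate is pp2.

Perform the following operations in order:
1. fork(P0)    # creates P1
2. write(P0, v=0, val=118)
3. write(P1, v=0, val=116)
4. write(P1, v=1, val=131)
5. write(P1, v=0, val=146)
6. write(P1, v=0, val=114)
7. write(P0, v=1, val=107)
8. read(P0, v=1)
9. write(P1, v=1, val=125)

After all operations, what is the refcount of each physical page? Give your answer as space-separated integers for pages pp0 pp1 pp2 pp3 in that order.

Op 1: fork(P0) -> P1. 2 ppages; refcounts: pp0:2 pp1:2
Op 2: write(P0, v0, 118). refcount(pp0)=2>1 -> COPY to pp2. 3 ppages; refcounts: pp0:1 pp1:2 pp2:1
Op 3: write(P1, v0, 116). refcount(pp0)=1 -> write in place. 3 ppages; refcounts: pp0:1 pp1:2 pp2:1
Op 4: write(P1, v1, 131). refcount(pp1)=2>1 -> COPY to pp3. 4 ppages; refcounts: pp0:1 pp1:1 pp2:1 pp3:1
Op 5: write(P1, v0, 146). refcount(pp0)=1 -> write in place. 4 ppages; refcounts: pp0:1 pp1:1 pp2:1 pp3:1
Op 6: write(P1, v0, 114). refcount(pp0)=1 -> write in place. 4 ppages; refcounts: pp0:1 pp1:1 pp2:1 pp3:1
Op 7: write(P0, v1, 107). refcount(pp1)=1 -> write in place. 4 ppages; refcounts: pp0:1 pp1:1 pp2:1 pp3:1
Op 8: read(P0, v1) -> 107. No state change.
Op 9: write(P1, v1, 125). refcount(pp3)=1 -> write in place. 4 ppages; refcounts: pp0:1 pp1:1 pp2:1 pp3:1

Answer: 1 1 1 1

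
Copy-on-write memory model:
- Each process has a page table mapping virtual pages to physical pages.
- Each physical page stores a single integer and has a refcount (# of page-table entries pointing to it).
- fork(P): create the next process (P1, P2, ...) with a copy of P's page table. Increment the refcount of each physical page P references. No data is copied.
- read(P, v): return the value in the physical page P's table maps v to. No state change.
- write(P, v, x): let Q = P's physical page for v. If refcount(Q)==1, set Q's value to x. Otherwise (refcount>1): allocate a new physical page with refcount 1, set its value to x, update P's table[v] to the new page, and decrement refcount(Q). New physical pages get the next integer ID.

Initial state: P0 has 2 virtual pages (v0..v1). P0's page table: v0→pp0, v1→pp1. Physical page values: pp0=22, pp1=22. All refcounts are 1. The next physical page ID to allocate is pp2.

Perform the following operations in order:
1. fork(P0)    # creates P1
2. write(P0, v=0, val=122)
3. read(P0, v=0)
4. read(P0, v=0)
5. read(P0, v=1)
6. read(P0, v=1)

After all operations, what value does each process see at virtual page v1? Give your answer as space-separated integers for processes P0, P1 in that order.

Op 1: fork(P0) -> P1. 2 ppages; refcounts: pp0:2 pp1:2
Op 2: write(P0, v0, 122). refcount(pp0)=2>1 -> COPY to pp2. 3 ppages; refcounts: pp0:1 pp1:2 pp2:1
Op 3: read(P0, v0) -> 122. No state change.
Op 4: read(P0, v0) -> 122. No state change.
Op 5: read(P0, v1) -> 22. No state change.
Op 6: read(P0, v1) -> 22. No state change.
P0: v1 -> pp1 = 22
P1: v1 -> pp1 = 22

Answer: 22 22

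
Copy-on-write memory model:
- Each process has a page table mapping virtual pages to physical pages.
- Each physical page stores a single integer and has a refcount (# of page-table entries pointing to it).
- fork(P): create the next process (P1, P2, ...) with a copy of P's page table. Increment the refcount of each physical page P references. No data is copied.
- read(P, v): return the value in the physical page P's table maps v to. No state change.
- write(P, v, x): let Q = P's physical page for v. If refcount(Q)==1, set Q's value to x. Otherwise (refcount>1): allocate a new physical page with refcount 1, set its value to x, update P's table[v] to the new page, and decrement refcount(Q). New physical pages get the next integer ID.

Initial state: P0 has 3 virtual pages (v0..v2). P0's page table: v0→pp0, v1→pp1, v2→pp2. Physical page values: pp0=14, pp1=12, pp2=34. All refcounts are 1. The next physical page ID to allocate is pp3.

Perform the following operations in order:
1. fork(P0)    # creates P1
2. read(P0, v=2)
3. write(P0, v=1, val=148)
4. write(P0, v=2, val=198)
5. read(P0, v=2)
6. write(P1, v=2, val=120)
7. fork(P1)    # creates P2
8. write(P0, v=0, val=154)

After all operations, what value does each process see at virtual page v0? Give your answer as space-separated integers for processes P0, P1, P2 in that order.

Answer: 154 14 14

Derivation:
Op 1: fork(P0) -> P1. 3 ppages; refcounts: pp0:2 pp1:2 pp2:2
Op 2: read(P0, v2) -> 34. No state change.
Op 3: write(P0, v1, 148). refcount(pp1)=2>1 -> COPY to pp3. 4 ppages; refcounts: pp0:2 pp1:1 pp2:2 pp3:1
Op 4: write(P0, v2, 198). refcount(pp2)=2>1 -> COPY to pp4. 5 ppages; refcounts: pp0:2 pp1:1 pp2:1 pp3:1 pp4:1
Op 5: read(P0, v2) -> 198. No state change.
Op 6: write(P1, v2, 120). refcount(pp2)=1 -> write in place. 5 ppages; refcounts: pp0:2 pp1:1 pp2:1 pp3:1 pp4:1
Op 7: fork(P1) -> P2. 5 ppages; refcounts: pp0:3 pp1:2 pp2:2 pp3:1 pp4:1
Op 8: write(P0, v0, 154). refcount(pp0)=3>1 -> COPY to pp5. 6 ppages; refcounts: pp0:2 pp1:2 pp2:2 pp3:1 pp4:1 pp5:1
P0: v0 -> pp5 = 154
P1: v0 -> pp0 = 14
P2: v0 -> pp0 = 14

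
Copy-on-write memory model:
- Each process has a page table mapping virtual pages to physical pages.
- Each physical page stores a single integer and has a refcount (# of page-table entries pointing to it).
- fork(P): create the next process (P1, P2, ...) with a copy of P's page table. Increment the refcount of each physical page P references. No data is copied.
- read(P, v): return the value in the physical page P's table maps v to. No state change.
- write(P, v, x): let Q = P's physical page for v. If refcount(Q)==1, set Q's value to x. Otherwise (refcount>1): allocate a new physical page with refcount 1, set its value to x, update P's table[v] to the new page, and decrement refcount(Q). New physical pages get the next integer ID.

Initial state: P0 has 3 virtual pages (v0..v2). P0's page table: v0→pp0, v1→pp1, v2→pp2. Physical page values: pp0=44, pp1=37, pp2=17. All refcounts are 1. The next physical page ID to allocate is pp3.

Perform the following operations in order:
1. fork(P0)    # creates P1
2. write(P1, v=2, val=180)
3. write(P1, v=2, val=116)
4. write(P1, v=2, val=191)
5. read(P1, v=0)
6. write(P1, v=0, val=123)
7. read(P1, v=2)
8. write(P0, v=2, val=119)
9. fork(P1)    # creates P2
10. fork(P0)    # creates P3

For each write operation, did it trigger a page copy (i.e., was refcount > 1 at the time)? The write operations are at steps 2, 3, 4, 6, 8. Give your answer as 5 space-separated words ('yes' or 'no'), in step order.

Op 1: fork(P0) -> P1. 3 ppages; refcounts: pp0:2 pp1:2 pp2:2
Op 2: write(P1, v2, 180). refcount(pp2)=2>1 -> COPY to pp3. 4 ppages; refcounts: pp0:2 pp1:2 pp2:1 pp3:1
Op 3: write(P1, v2, 116). refcount(pp3)=1 -> write in place. 4 ppages; refcounts: pp0:2 pp1:2 pp2:1 pp3:1
Op 4: write(P1, v2, 191). refcount(pp3)=1 -> write in place. 4 ppages; refcounts: pp0:2 pp1:2 pp2:1 pp3:1
Op 5: read(P1, v0) -> 44. No state change.
Op 6: write(P1, v0, 123). refcount(pp0)=2>1 -> COPY to pp4. 5 ppages; refcounts: pp0:1 pp1:2 pp2:1 pp3:1 pp4:1
Op 7: read(P1, v2) -> 191. No state change.
Op 8: write(P0, v2, 119). refcount(pp2)=1 -> write in place. 5 ppages; refcounts: pp0:1 pp1:2 pp2:1 pp3:1 pp4:1
Op 9: fork(P1) -> P2. 5 ppages; refcounts: pp0:1 pp1:3 pp2:1 pp3:2 pp4:2
Op 10: fork(P0) -> P3. 5 ppages; refcounts: pp0:2 pp1:4 pp2:2 pp3:2 pp4:2

yes no no yes no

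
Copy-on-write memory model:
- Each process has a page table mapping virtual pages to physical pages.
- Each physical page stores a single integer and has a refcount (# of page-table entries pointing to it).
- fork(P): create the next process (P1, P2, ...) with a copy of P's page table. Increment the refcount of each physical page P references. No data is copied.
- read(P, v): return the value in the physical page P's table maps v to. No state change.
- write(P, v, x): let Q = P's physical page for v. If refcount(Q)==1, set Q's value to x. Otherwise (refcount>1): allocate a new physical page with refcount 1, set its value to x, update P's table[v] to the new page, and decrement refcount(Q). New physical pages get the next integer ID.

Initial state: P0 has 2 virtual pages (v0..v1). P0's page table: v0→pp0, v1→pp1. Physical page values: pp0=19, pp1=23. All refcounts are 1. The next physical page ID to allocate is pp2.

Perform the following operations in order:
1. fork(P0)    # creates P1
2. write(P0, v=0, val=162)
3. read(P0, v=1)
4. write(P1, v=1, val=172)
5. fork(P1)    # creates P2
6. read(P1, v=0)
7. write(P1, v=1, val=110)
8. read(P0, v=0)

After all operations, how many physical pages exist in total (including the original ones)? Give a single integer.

Op 1: fork(P0) -> P1. 2 ppages; refcounts: pp0:2 pp1:2
Op 2: write(P0, v0, 162). refcount(pp0)=2>1 -> COPY to pp2. 3 ppages; refcounts: pp0:1 pp1:2 pp2:1
Op 3: read(P0, v1) -> 23. No state change.
Op 4: write(P1, v1, 172). refcount(pp1)=2>1 -> COPY to pp3. 4 ppages; refcounts: pp0:1 pp1:1 pp2:1 pp3:1
Op 5: fork(P1) -> P2. 4 ppages; refcounts: pp0:2 pp1:1 pp2:1 pp3:2
Op 6: read(P1, v0) -> 19. No state change.
Op 7: write(P1, v1, 110). refcount(pp3)=2>1 -> COPY to pp4. 5 ppages; refcounts: pp0:2 pp1:1 pp2:1 pp3:1 pp4:1
Op 8: read(P0, v0) -> 162. No state change.

Answer: 5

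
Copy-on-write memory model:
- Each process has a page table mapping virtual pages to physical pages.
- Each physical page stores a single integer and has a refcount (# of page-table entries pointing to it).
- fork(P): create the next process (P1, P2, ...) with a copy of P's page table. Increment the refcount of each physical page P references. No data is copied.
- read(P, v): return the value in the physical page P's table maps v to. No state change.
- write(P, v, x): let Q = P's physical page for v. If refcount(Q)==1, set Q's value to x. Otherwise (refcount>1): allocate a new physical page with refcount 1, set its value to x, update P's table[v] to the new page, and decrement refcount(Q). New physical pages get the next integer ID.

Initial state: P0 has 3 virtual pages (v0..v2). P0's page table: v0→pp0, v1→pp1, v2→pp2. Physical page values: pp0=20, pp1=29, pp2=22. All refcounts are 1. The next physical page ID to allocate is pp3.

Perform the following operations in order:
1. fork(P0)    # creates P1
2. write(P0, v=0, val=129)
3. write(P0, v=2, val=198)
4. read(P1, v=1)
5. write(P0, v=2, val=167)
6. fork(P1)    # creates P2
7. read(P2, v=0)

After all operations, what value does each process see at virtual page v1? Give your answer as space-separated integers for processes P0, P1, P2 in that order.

Answer: 29 29 29

Derivation:
Op 1: fork(P0) -> P1. 3 ppages; refcounts: pp0:2 pp1:2 pp2:2
Op 2: write(P0, v0, 129). refcount(pp0)=2>1 -> COPY to pp3. 4 ppages; refcounts: pp0:1 pp1:2 pp2:2 pp3:1
Op 3: write(P0, v2, 198). refcount(pp2)=2>1 -> COPY to pp4. 5 ppages; refcounts: pp0:1 pp1:2 pp2:1 pp3:1 pp4:1
Op 4: read(P1, v1) -> 29. No state change.
Op 5: write(P0, v2, 167). refcount(pp4)=1 -> write in place. 5 ppages; refcounts: pp0:1 pp1:2 pp2:1 pp3:1 pp4:1
Op 6: fork(P1) -> P2. 5 ppages; refcounts: pp0:2 pp1:3 pp2:2 pp3:1 pp4:1
Op 7: read(P2, v0) -> 20. No state change.
P0: v1 -> pp1 = 29
P1: v1 -> pp1 = 29
P2: v1 -> pp1 = 29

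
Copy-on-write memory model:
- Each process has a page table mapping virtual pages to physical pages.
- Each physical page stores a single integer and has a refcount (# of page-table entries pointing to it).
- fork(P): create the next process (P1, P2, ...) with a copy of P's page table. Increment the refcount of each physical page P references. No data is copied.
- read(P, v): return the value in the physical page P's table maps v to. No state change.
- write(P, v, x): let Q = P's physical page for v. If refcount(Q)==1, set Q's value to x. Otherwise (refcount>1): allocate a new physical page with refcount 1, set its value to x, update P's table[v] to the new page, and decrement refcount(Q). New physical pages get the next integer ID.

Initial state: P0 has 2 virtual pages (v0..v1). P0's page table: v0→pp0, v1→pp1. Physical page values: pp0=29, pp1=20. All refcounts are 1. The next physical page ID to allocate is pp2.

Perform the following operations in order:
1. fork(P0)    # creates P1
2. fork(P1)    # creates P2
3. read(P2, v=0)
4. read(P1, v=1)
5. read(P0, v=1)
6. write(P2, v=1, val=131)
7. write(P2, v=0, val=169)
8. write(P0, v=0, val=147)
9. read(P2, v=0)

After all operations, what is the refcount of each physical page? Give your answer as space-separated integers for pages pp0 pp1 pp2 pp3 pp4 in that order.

Op 1: fork(P0) -> P1. 2 ppages; refcounts: pp0:2 pp1:2
Op 2: fork(P1) -> P2. 2 ppages; refcounts: pp0:3 pp1:3
Op 3: read(P2, v0) -> 29. No state change.
Op 4: read(P1, v1) -> 20. No state change.
Op 5: read(P0, v1) -> 20. No state change.
Op 6: write(P2, v1, 131). refcount(pp1)=3>1 -> COPY to pp2. 3 ppages; refcounts: pp0:3 pp1:2 pp2:1
Op 7: write(P2, v0, 169). refcount(pp0)=3>1 -> COPY to pp3. 4 ppages; refcounts: pp0:2 pp1:2 pp2:1 pp3:1
Op 8: write(P0, v0, 147). refcount(pp0)=2>1 -> COPY to pp4. 5 ppages; refcounts: pp0:1 pp1:2 pp2:1 pp3:1 pp4:1
Op 9: read(P2, v0) -> 169. No state change.

Answer: 1 2 1 1 1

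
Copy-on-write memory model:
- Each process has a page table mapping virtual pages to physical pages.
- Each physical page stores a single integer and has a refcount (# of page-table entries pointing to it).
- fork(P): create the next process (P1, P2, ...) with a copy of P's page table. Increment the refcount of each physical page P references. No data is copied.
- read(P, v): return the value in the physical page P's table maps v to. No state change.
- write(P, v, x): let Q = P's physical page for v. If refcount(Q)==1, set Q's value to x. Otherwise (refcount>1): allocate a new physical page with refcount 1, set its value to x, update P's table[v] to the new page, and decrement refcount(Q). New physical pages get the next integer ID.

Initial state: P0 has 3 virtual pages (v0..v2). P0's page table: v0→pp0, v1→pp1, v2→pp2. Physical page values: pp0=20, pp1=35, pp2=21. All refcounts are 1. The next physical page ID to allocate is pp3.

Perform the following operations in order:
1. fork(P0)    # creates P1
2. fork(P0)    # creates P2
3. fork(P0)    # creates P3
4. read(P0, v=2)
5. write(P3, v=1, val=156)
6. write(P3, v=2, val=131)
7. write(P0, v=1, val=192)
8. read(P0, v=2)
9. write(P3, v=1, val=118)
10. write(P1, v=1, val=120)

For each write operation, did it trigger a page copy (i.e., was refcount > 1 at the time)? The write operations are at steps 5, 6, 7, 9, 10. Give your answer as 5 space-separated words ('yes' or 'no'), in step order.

Op 1: fork(P0) -> P1. 3 ppages; refcounts: pp0:2 pp1:2 pp2:2
Op 2: fork(P0) -> P2. 3 ppages; refcounts: pp0:3 pp1:3 pp2:3
Op 3: fork(P0) -> P3. 3 ppages; refcounts: pp0:4 pp1:4 pp2:4
Op 4: read(P0, v2) -> 21. No state change.
Op 5: write(P3, v1, 156). refcount(pp1)=4>1 -> COPY to pp3. 4 ppages; refcounts: pp0:4 pp1:3 pp2:4 pp3:1
Op 6: write(P3, v2, 131). refcount(pp2)=4>1 -> COPY to pp4. 5 ppages; refcounts: pp0:4 pp1:3 pp2:3 pp3:1 pp4:1
Op 7: write(P0, v1, 192). refcount(pp1)=3>1 -> COPY to pp5. 6 ppages; refcounts: pp0:4 pp1:2 pp2:3 pp3:1 pp4:1 pp5:1
Op 8: read(P0, v2) -> 21. No state change.
Op 9: write(P3, v1, 118). refcount(pp3)=1 -> write in place. 6 ppages; refcounts: pp0:4 pp1:2 pp2:3 pp3:1 pp4:1 pp5:1
Op 10: write(P1, v1, 120). refcount(pp1)=2>1 -> COPY to pp6. 7 ppages; refcounts: pp0:4 pp1:1 pp2:3 pp3:1 pp4:1 pp5:1 pp6:1

yes yes yes no yes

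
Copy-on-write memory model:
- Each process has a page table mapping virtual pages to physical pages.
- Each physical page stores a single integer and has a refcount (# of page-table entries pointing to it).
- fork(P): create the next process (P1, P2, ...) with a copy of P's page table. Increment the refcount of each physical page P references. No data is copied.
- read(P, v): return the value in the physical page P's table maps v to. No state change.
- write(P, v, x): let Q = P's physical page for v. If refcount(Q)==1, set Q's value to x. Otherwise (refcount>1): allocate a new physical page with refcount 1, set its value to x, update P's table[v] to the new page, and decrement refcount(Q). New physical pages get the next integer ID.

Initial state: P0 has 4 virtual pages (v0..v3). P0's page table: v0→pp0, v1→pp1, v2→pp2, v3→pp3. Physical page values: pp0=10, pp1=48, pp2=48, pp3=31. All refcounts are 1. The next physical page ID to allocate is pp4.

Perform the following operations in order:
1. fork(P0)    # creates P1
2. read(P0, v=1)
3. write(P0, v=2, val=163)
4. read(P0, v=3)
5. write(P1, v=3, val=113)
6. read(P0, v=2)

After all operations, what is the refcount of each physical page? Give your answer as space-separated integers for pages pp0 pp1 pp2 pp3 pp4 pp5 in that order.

Op 1: fork(P0) -> P1. 4 ppages; refcounts: pp0:2 pp1:2 pp2:2 pp3:2
Op 2: read(P0, v1) -> 48. No state change.
Op 3: write(P0, v2, 163). refcount(pp2)=2>1 -> COPY to pp4. 5 ppages; refcounts: pp0:2 pp1:2 pp2:1 pp3:2 pp4:1
Op 4: read(P0, v3) -> 31. No state change.
Op 5: write(P1, v3, 113). refcount(pp3)=2>1 -> COPY to pp5. 6 ppages; refcounts: pp0:2 pp1:2 pp2:1 pp3:1 pp4:1 pp5:1
Op 6: read(P0, v2) -> 163. No state change.

Answer: 2 2 1 1 1 1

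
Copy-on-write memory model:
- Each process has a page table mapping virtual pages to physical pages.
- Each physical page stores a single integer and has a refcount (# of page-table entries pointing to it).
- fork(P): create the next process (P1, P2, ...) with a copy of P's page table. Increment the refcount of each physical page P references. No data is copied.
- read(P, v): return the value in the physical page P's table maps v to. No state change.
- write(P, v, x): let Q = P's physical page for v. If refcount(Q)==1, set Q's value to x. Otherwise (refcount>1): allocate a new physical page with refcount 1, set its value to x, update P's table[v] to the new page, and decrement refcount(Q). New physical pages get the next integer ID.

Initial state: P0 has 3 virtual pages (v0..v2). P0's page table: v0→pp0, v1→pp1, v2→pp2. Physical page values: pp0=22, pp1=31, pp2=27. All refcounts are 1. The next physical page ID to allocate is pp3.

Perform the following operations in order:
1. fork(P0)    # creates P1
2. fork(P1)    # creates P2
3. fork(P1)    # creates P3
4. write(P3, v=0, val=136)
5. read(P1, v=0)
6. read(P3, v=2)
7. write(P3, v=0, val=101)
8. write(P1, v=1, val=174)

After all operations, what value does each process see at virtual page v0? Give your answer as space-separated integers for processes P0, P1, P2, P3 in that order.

Op 1: fork(P0) -> P1. 3 ppages; refcounts: pp0:2 pp1:2 pp2:2
Op 2: fork(P1) -> P2. 3 ppages; refcounts: pp0:3 pp1:3 pp2:3
Op 3: fork(P1) -> P3. 3 ppages; refcounts: pp0:4 pp1:4 pp2:4
Op 4: write(P3, v0, 136). refcount(pp0)=4>1 -> COPY to pp3. 4 ppages; refcounts: pp0:3 pp1:4 pp2:4 pp3:1
Op 5: read(P1, v0) -> 22. No state change.
Op 6: read(P3, v2) -> 27. No state change.
Op 7: write(P3, v0, 101). refcount(pp3)=1 -> write in place. 4 ppages; refcounts: pp0:3 pp1:4 pp2:4 pp3:1
Op 8: write(P1, v1, 174). refcount(pp1)=4>1 -> COPY to pp4. 5 ppages; refcounts: pp0:3 pp1:3 pp2:4 pp3:1 pp4:1
P0: v0 -> pp0 = 22
P1: v0 -> pp0 = 22
P2: v0 -> pp0 = 22
P3: v0 -> pp3 = 101

Answer: 22 22 22 101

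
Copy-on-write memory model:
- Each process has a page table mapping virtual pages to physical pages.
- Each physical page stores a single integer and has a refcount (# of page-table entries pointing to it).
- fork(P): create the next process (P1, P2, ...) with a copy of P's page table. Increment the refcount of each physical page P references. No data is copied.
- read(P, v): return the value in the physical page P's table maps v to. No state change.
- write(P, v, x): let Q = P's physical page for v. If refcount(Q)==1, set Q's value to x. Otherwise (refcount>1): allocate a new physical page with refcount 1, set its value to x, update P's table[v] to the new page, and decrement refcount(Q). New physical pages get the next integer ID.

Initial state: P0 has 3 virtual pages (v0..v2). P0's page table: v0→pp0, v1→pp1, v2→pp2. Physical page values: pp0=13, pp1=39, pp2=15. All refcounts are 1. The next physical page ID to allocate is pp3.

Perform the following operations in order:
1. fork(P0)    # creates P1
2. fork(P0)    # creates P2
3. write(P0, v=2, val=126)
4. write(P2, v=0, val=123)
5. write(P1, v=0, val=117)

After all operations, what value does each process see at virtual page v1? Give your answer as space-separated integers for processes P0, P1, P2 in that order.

Answer: 39 39 39

Derivation:
Op 1: fork(P0) -> P1. 3 ppages; refcounts: pp0:2 pp1:2 pp2:2
Op 2: fork(P0) -> P2. 3 ppages; refcounts: pp0:3 pp1:3 pp2:3
Op 3: write(P0, v2, 126). refcount(pp2)=3>1 -> COPY to pp3. 4 ppages; refcounts: pp0:3 pp1:3 pp2:2 pp3:1
Op 4: write(P2, v0, 123). refcount(pp0)=3>1 -> COPY to pp4. 5 ppages; refcounts: pp0:2 pp1:3 pp2:2 pp3:1 pp4:1
Op 5: write(P1, v0, 117). refcount(pp0)=2>1 -> COPY to pp5. 6 ppages; refcounts: pp0:1 pp1:3 pp2:2 pp3:1 pp4:1 pp5:1
P0: v1 -> pp1 = 39
P1: v1 -> pp1 = 39
P2: v1 -> pp1 = 39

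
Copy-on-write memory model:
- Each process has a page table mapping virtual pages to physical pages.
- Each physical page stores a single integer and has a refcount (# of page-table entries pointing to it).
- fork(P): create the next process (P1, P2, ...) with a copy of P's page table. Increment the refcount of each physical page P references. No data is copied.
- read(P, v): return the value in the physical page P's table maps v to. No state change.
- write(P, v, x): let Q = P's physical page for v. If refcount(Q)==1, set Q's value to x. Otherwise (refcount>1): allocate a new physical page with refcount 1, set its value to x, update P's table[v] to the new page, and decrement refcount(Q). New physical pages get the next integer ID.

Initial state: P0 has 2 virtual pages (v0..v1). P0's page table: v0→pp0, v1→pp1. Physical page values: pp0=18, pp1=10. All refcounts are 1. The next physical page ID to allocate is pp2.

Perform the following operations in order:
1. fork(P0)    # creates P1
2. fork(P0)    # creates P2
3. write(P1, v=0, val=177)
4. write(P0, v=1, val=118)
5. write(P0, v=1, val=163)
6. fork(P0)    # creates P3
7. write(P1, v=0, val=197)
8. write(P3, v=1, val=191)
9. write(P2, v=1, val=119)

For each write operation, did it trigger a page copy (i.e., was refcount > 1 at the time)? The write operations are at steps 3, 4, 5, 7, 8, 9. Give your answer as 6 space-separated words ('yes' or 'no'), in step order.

Op 1: fork(P0) -> P1. 2 ppages; refcounts: pp0:2 pp1:2
Op 2: fork(P0) -> P2. 2 ppages; refcounts: pp0:3 pp1:3
Op 3: write(P1, v0, 177). refcount(pp0)=3>1 -> COPY to pp2. 3 ppages; refcounts: pp0:2 pp1:3 pp2:1
Op 4: write(P0, v1, 118). refcount(pp1)=3>1 -> COPY to pp3. 4 ppages; refcounts: pp0:2 pp1:2 pp2:1 pp3:1
Op 5: write(P0, v1, 163). refcount(pp3)=1 -> write in place. 4 ppages; refcounts: pp0:2 pp1:2 pp2:1 pp3:1
Op 6: fork(P0) -> P3. 4 ppages; refcounts: pp0:3 pp1:2 pp2:1 pp3:2
Op 7: write(P1, v0, 197). refcount(pp2)=1 -> write in place. 4 ppages; refcounts: pp0:3 pp1:2 pp2:1 pp3:2
Op 8: write(P3, v1, 191). refcount(pp3)=2>1 -> COPY to pp4. 5 ppages; refcounts: pp0:3 pp1:2 pp2:1 pp3:1 pp4:1
Op 9: write(P2, v1, 119). refcount(pp1)=2>1 -> COPY to pp5. 6 ppages; refcounts: pp0:3 pp1:1 pp2:1 pp3:1 pp4:1 pp5:1

yes yes no no yes yes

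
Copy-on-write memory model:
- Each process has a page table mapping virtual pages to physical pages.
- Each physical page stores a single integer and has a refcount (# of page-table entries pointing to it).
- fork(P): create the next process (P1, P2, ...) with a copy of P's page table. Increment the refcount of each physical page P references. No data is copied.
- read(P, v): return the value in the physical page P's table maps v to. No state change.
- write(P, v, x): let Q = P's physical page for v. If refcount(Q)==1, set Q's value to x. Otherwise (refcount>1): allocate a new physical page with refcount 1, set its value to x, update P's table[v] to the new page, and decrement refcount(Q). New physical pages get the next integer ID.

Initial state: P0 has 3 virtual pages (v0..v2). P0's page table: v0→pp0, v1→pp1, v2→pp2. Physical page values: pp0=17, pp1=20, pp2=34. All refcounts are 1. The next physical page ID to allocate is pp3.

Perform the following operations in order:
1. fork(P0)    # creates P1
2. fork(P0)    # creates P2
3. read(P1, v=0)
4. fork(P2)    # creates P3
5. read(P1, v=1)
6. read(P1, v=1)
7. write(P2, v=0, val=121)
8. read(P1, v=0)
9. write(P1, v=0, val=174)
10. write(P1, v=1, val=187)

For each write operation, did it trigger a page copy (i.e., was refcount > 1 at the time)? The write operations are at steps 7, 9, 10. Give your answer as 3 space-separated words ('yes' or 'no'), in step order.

Op 1: fork(P0) -> P1. 3 ppages; refcounts: pp0:2 pp1:2 pp2:2
Op 2: fork(P0) -> P2. 3 ppages; refcounts: pp0:3 pp1:3 pp2:3
Op 3: read(P1, v0) -> 17. No state change.
Op 4: fork(P2) -> P3. 3 ppages; refcounts: pp0:4 pp1:4 pp2:4
Op 5: read(P1, v1) -> 20. No state change.
Op 6: read(P1, v1) -> 20. No state change.
Op 7: write(P2, v0, 121). refcount(pp0)=4>1 -> COPY to pp3. 4 ppages; refcounts: pp0:3 pp1:4 pp2:4 pp3:1
Op 8: read(P1, v0) -> 17. No state change.
Op 9: write(P1, v0, 174). refcount(pp0)=3>1 -> COPY to pp4. 5 ppages; refcounts: pp0:2 pp1:4 pp2:4 pp3:1 pp4:1
Op 10: write(P1, v1, 187). refcount(pp1)=4>1 -> COPY to pp5. 6 ppages; refcounts: pp0:2 pp1:3 pp2:4 pp3:1 pp4:1 pp5:1

yes yes yes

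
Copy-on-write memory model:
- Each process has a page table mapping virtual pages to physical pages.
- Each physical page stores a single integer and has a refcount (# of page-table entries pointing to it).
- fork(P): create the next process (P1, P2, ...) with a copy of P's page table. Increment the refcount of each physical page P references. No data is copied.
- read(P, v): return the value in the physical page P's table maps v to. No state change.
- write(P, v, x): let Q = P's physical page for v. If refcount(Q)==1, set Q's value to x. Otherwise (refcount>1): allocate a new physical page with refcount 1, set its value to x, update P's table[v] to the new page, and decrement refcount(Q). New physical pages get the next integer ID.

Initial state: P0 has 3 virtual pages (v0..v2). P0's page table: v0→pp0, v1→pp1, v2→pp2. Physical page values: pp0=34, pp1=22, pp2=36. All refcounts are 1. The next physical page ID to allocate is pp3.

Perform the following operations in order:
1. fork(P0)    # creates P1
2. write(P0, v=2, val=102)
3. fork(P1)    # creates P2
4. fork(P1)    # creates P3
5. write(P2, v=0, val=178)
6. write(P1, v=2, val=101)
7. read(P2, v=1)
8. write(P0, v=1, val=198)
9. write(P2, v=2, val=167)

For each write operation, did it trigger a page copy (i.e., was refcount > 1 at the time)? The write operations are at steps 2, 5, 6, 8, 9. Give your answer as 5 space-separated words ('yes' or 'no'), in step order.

Op 1: fork(P0) -> P1. 3 ppages; refcounts: pp0:2 pp1:2 pp2:2
Op 2: write(P0, v2, 102). refcount(pp2)=2>1 -> COPY to pp3. 4 ppages; refcounts: pp0:2 pp1:2 pp2:1 pp3:1
Op 3: fork(P1) -> P2. 4 ppages; refcounts: pp0:3 pp1:3 pp2:2 pp3:1
Op 4: fork(P1) -> P3. 4 ppages; refcounts: pp0:4 pp1:4 pp2:3 pp3:1
Op 5: write(P2, v0, 178). refcount(pp0)=4>1 -> COPY to pp4. 5 ppages; refcounts: pp0:3 pp1:4 pp2:3 pp3:1 pp4:1
Op 6: write(P1, v2, 101). refcount(pp2)=3>1 -> COPY to pp5. 6 ppages; refcounts: pp0:3 pp1:4 pp2:2 pp3:1 pp4:1 pp5:1
Op 7: read(P2, v1) -> 22. No state change.
Op 8: write(P0, v1, 198). refcount(pp1)=4>1 -> COPY to pp6. 7 ppages; refcounts: pp0:3 pp1:3 pp2:2 pp3:1 pp4:1 pp5:1 pp6:1
Op 9: write(P2, v2, 167). refcount(pp2)=2>1 -> COPY to pp7. 8 ppages; refcounts: pp0:3 pp1:3 pp2:1 pp3:1 pp4:1 pp5:1 pp6:1 pp7:1

yes yes yes yes yes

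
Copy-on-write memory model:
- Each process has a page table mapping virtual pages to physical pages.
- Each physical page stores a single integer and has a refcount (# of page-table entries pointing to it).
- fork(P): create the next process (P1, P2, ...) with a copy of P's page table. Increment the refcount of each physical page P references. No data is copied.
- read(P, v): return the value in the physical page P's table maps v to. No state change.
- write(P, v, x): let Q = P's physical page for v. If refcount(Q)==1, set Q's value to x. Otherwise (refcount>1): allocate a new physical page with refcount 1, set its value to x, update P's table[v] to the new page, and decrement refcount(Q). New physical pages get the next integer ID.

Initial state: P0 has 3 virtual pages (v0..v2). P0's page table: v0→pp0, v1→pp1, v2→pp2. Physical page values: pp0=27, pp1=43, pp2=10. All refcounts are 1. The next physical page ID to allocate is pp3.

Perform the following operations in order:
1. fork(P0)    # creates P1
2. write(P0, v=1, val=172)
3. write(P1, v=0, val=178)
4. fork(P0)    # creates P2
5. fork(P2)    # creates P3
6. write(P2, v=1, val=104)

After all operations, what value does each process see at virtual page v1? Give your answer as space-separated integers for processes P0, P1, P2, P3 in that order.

Answer: 172 43 104 172

Derivation:
Op 1: fork(P0) -> P1. 3 ppages; refcounts: pp0:2 pp1:2 pp2:2
Op 2: write(P0, v1, 172). refcount(pp1)=2>1 -> COPY to pp3. 4 ppages; refcounts: pp0:2 pp1:1 pp2:2 pp3:1
Op 3: write(P1, v0, 178). refcount(pp0)=2>1 -> COPY to pp4. 5 ppages; refcounts: pp0:1 pp1:1 pp2:2 pp3:1 pp4:1
Op 4: fork(P0) -> P2. 5 ppages; refcounts: pp0:2 pp1:1 pp2:3 pp3:2 pp4:1
Op 5: fork(P2) -> P3. 5 ppages; refcounts: pp0:3 pp1:1 pp2:4 pp3:3 pp4:1
Op 6: write(P2, v1, 104). refcount(pp3)=3>1 -> COPY to pp5. 6 ppages; refcounts: pp0:3 pp1:1 pp2:4 pp3:2 pp4:1 pp5:1
P0: v1 -> pp3 = 172
P1: v1 -> pp1 = 43
P2: v1 -> pp5 = 104
P3: v1 -> pp3 = 172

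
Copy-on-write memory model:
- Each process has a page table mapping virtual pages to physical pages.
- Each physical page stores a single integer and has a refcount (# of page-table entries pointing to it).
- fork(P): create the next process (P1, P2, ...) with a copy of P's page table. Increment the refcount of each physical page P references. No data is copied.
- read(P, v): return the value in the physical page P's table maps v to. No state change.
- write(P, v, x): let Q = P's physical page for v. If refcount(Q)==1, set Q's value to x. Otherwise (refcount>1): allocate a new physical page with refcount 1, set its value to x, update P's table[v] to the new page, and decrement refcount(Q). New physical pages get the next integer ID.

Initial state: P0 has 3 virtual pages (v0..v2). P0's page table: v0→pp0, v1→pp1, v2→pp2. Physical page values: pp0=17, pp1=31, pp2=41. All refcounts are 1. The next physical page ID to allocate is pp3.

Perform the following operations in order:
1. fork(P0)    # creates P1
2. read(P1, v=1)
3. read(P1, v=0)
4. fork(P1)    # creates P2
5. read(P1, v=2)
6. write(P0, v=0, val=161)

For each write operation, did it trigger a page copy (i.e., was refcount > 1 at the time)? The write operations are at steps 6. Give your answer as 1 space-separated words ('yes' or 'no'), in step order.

Op 1: fork(P0) -> P1. 3 ppages; refcounts: pp0:2 pp1:2 pp2:2
Op 2: read(P1, v1) -> 31. No state change.
Op 3: read(P1, v0) -> 17. No state change.
Op 4: fork(P1) -> P2. 3 ppages; refcounts: pp0:3 pp1:3 pp2:3
Op 5: read(P1, v2) -> 41. No state change.
Op 6: write(P0, v0, 161). refcount(pp0)=3>1 -> COPY to pp3. 4 ppages; refcounts: pp0:2 pp1:3 pp2:3 pp3:1

yes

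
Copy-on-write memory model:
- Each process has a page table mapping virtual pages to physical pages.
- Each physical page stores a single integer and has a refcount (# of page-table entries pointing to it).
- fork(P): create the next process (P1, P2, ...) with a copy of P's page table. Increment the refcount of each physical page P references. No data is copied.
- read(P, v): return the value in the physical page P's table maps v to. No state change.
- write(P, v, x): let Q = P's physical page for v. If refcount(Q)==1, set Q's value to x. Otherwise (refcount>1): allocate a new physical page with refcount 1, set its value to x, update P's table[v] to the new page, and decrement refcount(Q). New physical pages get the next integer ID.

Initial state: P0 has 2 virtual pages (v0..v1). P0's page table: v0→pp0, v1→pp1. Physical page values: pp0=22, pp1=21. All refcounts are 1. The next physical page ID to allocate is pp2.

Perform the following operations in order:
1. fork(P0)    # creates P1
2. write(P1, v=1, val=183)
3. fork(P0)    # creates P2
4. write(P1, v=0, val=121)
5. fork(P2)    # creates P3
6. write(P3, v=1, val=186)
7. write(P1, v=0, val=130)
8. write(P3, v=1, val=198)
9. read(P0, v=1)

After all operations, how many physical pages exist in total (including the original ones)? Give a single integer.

Op 1: fork(P0) -> P1. 2 ppages; refcounts: pp0:2 pp1:2
Op 2: write(P1, v1, 183). refcount(pp1)=2>1 -> COPY to pp2. 3 ppages; refcounts: pp0:2 pp1:1 pp2:1
Op 3: fork(P0) -> P2. 3 ppages; refcounts: pp0:3 pp1:2 pp2:1
Op 4: write(P1, v0, 121). refcount(pp0)=3>1 -> COPY to pp3. 4 ppages; refcounts: pp0:2 pp1:2 pp2:1 pp3:1
Op 5: fork(P2) -> P3. 4 ppages; refcounts: pp0:3 pp1:3 pp2:1 pp3:1
Op 6: write(P3, v1, 186). refcount(pp1)=3>1 -> COPY to pp4. 5 ppages; refcounts: pp0:3 pp1:2 pp2:1 pp3:1 pp4:1
Op 7: write(P1, v0, 130). refcount(pp3)=1 -> write in place. 5 ppages; refcounts: pp0:3 pp1:2 pp2:1 pp3:1 pp4:1
Op 8: write(P3, v1, 198). refcount(pp4)=1 -> write in place. 5 ppages; refcounts: pp0:3 pp1:2 pp2:1 pp3:1 pp4:1
Op 9: read(P0, v1) -> 21. No state change.

Answer: 5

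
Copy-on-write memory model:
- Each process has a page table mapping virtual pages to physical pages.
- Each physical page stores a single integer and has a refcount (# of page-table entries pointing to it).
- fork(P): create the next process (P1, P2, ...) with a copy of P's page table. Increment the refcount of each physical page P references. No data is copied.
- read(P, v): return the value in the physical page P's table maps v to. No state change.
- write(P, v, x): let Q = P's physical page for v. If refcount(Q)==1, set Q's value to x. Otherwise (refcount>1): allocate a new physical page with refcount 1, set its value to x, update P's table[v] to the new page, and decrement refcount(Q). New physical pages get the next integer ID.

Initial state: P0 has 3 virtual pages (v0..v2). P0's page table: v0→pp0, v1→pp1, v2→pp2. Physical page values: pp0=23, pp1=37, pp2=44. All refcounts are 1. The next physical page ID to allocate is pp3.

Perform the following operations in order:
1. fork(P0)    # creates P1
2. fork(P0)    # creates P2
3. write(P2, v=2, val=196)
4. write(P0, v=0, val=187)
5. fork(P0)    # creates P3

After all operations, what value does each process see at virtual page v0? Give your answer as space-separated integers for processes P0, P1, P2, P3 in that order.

Answer: 187 23 23 187

Derivation:
Op 1: fork(P0) -> P1. 3 ppages; refcounts: pp0:2 pp1:2 pp2:2
Op 2: fork(P0) -> P2. 3 ppages; refcounts: pp0:3 pp1:3 pp2:3
Op 3: write(P2, v2, 196). refcount(pp2)=3>1 -> COPY to pp3. 4 ppages; refcounts: pp0:3 pp1:3 pp2:2 pp3:1
Op 4: write(P0, v0, 187). refcount(pp0)=3>1 -> COPY to pp4. 5 ppages; refcounts: pp0:2 pp1:3 pp2:2 pp3:1 pp4:1
Op 5: fork(P0) -> P3. 5 ppages; refcounts: pp0:2 pp1:4 pp2:3 pp3:1 pp4:2
P0: v0 -> pp4 = 187
P1: v0 -> pp0 = 23
P2: v0 -> pp0 = 23
P3: v0 -> pp4 = 187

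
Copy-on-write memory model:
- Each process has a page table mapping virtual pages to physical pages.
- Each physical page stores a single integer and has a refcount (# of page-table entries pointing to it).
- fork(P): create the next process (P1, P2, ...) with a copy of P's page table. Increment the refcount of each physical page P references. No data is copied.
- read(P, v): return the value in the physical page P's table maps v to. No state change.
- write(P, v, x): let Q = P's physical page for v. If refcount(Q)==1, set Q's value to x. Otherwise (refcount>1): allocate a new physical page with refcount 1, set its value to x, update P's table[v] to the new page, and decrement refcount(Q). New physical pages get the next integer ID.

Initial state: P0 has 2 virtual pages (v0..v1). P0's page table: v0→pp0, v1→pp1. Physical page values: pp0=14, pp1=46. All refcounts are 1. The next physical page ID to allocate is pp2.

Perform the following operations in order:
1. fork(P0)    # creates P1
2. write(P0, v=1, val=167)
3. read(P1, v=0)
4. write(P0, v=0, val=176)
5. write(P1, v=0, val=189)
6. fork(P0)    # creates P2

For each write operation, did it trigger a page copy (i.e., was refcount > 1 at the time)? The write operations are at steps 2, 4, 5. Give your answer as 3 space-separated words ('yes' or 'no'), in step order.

Op 1: fork(P0) -> P1. 2 ppages; refcounts: pp0:2 pp1:2
Op 2: write(P0, v1, 167). refcount(pp1)=2>1 -> COPY to pp2. 3 ppages; refcounts: pp0:2 pp1:1 pp2:1
Op 3: read(P1, v0) -> 14. No state change.
Op 4: write(P0, v0, 176). refcount(pp0)=2>1 -> COPY to pp3. 4 ppages; refcounts: pp0:1 pp1:1 pp2:1 pp3:1
Op 5: write(P1, v0, 189). refcount(pp0)=1 -> write in place. 4 ppages; refcounts: pp0:1 pp1:1 pp2:1 pp3:1
Op 6: fork(P0) -> P2. 4 ppages; refcounts: pp0:1 pp1:1 pp2:2 pp3:2

yes yes no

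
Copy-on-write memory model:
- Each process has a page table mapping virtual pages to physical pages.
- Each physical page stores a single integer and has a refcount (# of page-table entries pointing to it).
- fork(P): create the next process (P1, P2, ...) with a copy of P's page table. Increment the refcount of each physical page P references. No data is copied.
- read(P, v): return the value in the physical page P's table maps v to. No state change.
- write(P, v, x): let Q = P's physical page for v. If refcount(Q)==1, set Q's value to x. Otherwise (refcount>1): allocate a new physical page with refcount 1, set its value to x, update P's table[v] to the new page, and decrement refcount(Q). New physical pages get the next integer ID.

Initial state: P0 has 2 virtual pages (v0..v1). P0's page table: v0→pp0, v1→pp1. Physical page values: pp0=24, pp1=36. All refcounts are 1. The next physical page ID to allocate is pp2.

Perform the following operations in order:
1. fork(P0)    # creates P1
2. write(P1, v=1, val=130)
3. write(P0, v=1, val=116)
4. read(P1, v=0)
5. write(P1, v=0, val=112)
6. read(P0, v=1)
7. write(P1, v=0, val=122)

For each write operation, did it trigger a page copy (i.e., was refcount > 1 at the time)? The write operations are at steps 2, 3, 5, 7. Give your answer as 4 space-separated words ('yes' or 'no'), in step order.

Op 1: fork(P0) -> P1. 2 ppages; refcounts: pp0:2 pp1:2
Op 2: write(P1, v1, 130). refcount(pp1)=2>1 -> COPY to pp2. 3 ppages; refcounts: pp0:2 pp1:1 pp2:1
Op 3: write(P0, v1, 116). refcount(pp1)=1 -> write in place. 3 ppages; refcounts: pp0:2 pp1:1 pp2:1
Op 4: read(P1, v0) -> 24. No state change.
Op 5: write(P1, v0, 112). refcount(pp0)=2>1 -> COPY to pp3. 4 ppages; refcounts: pp0:1 pp1:1 pp2:1 pp3:1
Op 6: read(P0, v1) -> 116. No state change.
Op 7: write(P1, v0, 122). refcount(pp3)=1 -> write in place. 4 ppages; refcounts: pp0:1 pp1:1 pp2:1 pp3:1

yes no yes no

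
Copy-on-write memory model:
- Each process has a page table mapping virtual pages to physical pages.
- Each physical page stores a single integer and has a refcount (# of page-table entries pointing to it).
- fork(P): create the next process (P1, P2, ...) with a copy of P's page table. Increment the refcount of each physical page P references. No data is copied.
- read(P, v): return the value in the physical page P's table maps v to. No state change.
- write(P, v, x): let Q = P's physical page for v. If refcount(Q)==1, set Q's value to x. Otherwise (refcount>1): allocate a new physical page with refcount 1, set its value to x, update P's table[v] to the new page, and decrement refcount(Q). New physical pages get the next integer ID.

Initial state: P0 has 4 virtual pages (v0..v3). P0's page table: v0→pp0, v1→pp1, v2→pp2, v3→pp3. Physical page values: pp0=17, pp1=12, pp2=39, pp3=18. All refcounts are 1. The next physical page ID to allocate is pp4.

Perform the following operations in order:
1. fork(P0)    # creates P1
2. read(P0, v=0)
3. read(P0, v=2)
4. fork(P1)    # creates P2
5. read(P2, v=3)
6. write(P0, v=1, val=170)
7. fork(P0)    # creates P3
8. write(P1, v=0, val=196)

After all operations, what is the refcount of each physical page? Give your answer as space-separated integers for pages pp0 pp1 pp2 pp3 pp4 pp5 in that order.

Op 1: fork(P0) -> P1. 4 ppages; refcounts: pp0:2 pp1:2 pp2:2 pp3:2
Op 2: read(P0, v0) -> 17. No state change.
Op 3: read(P0, v2) -> 39. No state change.
Op 4: fork(P1) -> P2. 4 ppages; refcounts: pp0:3 pp1:3 pp2:3 pp3:3
Op 5: read(P2, v3) -> 18. No state change.
Op 6: write(P0, v1, 170). refcount(pp1)=3>1 -> COPY to pp4. 5 ppages; refcounts: pp0:3 pp1:2 pp2:3 pp3:3 pp4:1
Op 7: fork(P0) -> P3. 5 ppages; refcounts: pp0:4 pp1:2 pp2:4 pp3:4 pp4:2
Op 8: write(P1, v0, 196). refcount(pp0)=4>1 -> COPY to pp5. 6 ppages; refcounts: pp0:3 pp1:2 pp2:4 pp3:4 pp4:2 pp5:1

Answer: 3 2 4 4 2 1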